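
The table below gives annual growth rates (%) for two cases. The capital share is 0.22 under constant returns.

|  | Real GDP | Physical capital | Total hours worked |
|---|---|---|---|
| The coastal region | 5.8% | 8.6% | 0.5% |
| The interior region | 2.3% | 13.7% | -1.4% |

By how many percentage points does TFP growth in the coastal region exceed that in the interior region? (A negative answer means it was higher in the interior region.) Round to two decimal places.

Labor's share = 1 − 0.22 = 0.78.
The coastal region: TFP = 5.8 − 1.892 − 0.39 = 3.518%.
The interior region: TFP = 2.3 − 3.014 + 1.092 = 0.378%.
Difference = 3.518 − (0.378) = 3.14 pp.

3.14 percentage points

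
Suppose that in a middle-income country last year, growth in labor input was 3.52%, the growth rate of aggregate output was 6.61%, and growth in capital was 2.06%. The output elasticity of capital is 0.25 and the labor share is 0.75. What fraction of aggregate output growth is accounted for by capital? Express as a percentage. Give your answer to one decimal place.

Capital contributed 0.25 × 2.06 = 0.515 pp.
Share of growth = 0.515 / 6.61 × 100 = 7.791%.

7.8%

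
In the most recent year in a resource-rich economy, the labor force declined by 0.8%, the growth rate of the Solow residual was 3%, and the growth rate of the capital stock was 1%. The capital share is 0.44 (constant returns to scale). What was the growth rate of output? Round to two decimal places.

Output growth was 2.99%.

Labor's share = 1 − 0.44 = 0.56.
The capital stock: 0.44 × 1 = 0.44 pp.
The labor force: 0.56 × (-0.8) = -0.448 pp.
Output growth = 3 + (-0.008) = 2.992%.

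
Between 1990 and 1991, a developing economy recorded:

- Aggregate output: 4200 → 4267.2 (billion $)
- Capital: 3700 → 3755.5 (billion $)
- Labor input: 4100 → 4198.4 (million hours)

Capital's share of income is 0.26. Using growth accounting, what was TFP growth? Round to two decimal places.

-0.57%

Aggregate output growth = (4267.2 − 4200) / 4200 = 1.6%.
Capital growth = (3755.5 − 3700) / 3700 = 1.5%.
Labor input growth = (4198.4 − 4100) / 4100 = 2.4%.
Labor's share = 1 − 0.26 = 0.74.
Capital: 0.26 × 1.5 = 0.39 pp.
Labor input: 0.74 × 2.4 = 1.776 pp.
TFP growth = 1.6 − 2.166 = -0.566%.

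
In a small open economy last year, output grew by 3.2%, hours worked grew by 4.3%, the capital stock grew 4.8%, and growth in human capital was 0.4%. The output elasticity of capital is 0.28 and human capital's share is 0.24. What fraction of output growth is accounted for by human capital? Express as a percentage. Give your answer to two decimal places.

3.00%

Human capital contributed 0.24 × 0.4 = 0.096 pp.
Share of growth = 0.096 / 3.2 × 100 = 3%.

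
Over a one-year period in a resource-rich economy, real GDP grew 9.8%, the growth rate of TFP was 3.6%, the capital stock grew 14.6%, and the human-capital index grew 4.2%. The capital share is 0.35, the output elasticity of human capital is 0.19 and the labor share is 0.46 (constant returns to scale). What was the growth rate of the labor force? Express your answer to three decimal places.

0.635%

Labor's share = 1 − 0.35 − 0.19 = 0.46.
gY = gA + 0.35×14.6 + 0.19×4.2 + 0.46×g.
0.46×g = 9.8 − 3.6 − 5.908 = 0.292.
g = 0.292 / 0.46 = 0.63478%.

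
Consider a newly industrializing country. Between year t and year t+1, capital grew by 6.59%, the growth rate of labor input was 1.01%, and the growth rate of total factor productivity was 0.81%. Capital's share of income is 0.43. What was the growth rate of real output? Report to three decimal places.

4.219%

Labor's share = 1 − 0.43 = 0.57.
Capital: 0.43 × 6.59 = 2.8337 pp.
Labor input: 0.57 × 1.01 = 0.5757 pp.
Output growth = 0.81 + 3.4094 = 4.2194%.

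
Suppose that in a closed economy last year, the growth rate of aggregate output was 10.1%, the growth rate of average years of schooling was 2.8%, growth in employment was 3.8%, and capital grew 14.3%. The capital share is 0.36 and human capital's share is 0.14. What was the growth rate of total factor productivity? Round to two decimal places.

Labor's share = 1 − 0.36 − 0.14 = 0.5.
Capital: 0.36 × 14.3 = 5.148 pp.
Average years of schooling: 0.14 × 2.8 = 0.392 pp.
Employment: 0.5 × 3.8 = 1.9 pp.
TFP growth = 10.1 − 7.44 = 2.66%.

Total factor productivity grew 2.66%.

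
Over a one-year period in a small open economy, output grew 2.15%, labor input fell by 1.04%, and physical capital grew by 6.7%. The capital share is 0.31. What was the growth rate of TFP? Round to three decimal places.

TFP grew 0.791%.

Labor's share = 1 − 0.31 = 0.69.
Physical capital: 0.31 × 6.7 = 2.077 pp.
Labor input: 0.69 × (-1.04) = -0.7176 pp.
TFP growth = 2.15 − 1.3594 = 0.7906%.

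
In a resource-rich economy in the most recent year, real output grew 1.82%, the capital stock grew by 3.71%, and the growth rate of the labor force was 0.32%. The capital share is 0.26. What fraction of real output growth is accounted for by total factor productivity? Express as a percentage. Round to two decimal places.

Labor's share = 1 − 0.26 = 0.74.
The capital stock: 0.26 × 3.71 = 0.9646 pp.
The labor force: 0.74 × 0.32 = 0.2368 pp.
TFP growth = 1.82 − 1.2014 = 0.6186%.
TFP share of growth = 0.6186 / 1.82 × 100 = 33.989%.

33.99%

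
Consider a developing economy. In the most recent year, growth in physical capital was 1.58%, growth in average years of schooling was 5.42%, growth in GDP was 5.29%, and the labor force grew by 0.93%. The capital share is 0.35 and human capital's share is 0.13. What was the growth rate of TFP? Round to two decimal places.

Labor's share = 1 − 0.35 − 0.13 = 0.52.
Physical capital: 0.35 × 1.58 = 0.553 pp.
Average years of schooling: 0.13 × 5.42 = 0.7046 pp.
The labor force: 0.52 × 0.93 = 0.4836 pp.
TFP growth = 5.29 − 1.7412 = 3.5488%.

3.55%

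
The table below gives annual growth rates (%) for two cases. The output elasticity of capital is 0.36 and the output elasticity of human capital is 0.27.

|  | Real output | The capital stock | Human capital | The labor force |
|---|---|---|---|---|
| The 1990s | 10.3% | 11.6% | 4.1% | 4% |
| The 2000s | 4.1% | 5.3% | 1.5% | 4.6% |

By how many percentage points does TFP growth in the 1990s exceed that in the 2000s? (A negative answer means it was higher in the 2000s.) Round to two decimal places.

3.45 percentage points

Labor's share = 1 − 0.36 − 0.27 = 0.37.
The 1990s: TFP = 10.3 − 4.176 − 1.107 − 1.48 = 3.537%.
The 2000s: TFP = 4.1 − 1.908 − 0.405 − 1.702 = 0.085%.
Difference = 3.537 − (0.085) = 3.452 pp.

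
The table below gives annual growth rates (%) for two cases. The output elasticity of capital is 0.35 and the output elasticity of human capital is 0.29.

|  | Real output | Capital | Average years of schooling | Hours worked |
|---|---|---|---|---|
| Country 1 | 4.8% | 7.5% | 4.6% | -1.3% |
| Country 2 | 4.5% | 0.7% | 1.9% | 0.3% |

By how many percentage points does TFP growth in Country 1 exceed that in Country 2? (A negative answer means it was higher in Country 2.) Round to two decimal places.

-2.29 percentage points

Labor's share = 1 − 0.35 − 0.29 = 0.36.
Country 1: TFP = 4.8 − 2.625 − 1.334 + 0.468 = 1.309%.
Country 2: TFP = 4.5 − 0.245 − 0.551 − 0.108 = 3.596%.
Difference = 1.309 − (3.596) = -2.287 pp.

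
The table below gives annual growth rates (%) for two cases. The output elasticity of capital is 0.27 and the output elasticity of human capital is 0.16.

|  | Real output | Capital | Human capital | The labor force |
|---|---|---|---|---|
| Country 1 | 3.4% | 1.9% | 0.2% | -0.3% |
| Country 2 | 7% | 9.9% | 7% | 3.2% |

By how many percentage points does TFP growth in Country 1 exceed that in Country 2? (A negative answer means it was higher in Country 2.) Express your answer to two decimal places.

1.64 percentage points

Labor's share = 1 − 0.27 − 0.16 = 0.57.
Country 1: TFP = 3.4 − 0.513 − 0.032 + 0.171 = 3.026%.
Country 2: TFP = 7 − 2.673 − 1.12 − 1.824 = 1.383%.
Difference = 3.026 − (1.383) = 1.643 pp.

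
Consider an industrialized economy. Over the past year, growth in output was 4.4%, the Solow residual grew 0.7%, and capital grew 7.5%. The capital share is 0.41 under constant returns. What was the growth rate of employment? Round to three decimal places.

1.059%

Labor's share = 1 − 0.41 = 0.59.
gY = gA + 0.41×7.5 + 0.59×g.
0.59×g = 4.4 − 0.7 − 3.075 = 0.625.
g = 0.625 / 0.59 = 1.05932%.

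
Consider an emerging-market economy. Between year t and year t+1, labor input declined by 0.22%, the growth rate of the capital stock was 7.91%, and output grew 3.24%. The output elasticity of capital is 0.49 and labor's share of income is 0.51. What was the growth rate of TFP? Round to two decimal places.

Labor's share = 1 − 0.49 = 0.51.
The capital stock: 0.49 × 7.91 = 3.8759 pp.
Labor input: 0.51 × (-0.22) = -0.1122 pp.
TFP growth = 3.24 − 3.7637 = -0.5237%.

-0.52%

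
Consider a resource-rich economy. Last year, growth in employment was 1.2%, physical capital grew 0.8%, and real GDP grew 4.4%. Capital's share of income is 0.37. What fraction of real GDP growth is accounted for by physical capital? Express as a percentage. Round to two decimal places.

Physical capital contributed 0.37 × 0.8 = 0.296 pp.
Share of growth = 0.296 / 4.4 × 100 = 6.7273%.

6.73%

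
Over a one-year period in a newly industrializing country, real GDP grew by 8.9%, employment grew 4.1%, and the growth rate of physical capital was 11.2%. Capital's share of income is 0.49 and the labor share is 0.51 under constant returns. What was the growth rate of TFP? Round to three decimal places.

1.321%

Labor's share = 1 − 0.49 = 0.51.
Physical capital: 0.49 × 11.2 = 5.488 pp.
Employment: 0.51 × 4.1 = 2.091 pp.
TFP growth = 8.9 − 7.579 = 1.321%.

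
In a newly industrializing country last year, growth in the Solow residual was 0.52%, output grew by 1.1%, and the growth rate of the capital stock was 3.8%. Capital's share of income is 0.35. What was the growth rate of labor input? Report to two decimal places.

-1.15%

Labor's share = 1 − 0.35 = 0.65.
gY = gA + 0.35×3.8 + 0.65×g.
0.65×g = 1.1 − 0.52 − 1.33 = -0.75.
g = -0.75 / 0.65 = -1.1538%.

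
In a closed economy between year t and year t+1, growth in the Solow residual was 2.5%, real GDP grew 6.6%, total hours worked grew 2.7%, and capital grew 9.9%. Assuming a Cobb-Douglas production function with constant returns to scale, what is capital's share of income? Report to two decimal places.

gY = gA + α·gK + (1−α)·gL, so gY − gA − gL = α(gK − gL).
6.6 − 2.5 − 2.7 = α × (9.9 − 2.7).
1.4 = 7.2 α, so α = 0.1944.

α = 0.19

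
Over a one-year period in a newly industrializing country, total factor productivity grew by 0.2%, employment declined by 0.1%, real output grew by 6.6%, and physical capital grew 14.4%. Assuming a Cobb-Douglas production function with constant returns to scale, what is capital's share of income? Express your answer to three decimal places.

Capital's share of income is 0.448.

gY = gA + α·gK + (1−α)·gL, so gY − gA − gL = α(gK − gL).
6.6 − 0.2 + 0.1 = α × (14.4 − (-0.1)).
6.5 = 14.5 α, so α = 0.44828.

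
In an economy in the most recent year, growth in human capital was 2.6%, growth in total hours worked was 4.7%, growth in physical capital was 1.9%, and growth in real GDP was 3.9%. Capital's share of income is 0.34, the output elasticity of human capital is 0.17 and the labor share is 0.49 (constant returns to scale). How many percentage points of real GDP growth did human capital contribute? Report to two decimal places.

0.44 pp

Contribution = share × growth = 0.17 × 2.6 = 0.442 pp.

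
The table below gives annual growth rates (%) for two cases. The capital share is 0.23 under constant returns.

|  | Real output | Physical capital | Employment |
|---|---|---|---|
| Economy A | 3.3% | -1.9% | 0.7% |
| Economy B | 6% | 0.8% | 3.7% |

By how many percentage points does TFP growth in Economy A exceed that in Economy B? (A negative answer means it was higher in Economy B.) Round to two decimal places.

0.23 percentage points

Labor's share = 1 − 0.23 = 0.77.
Economy A: TFP = 3.3 + 0.437 − 0.539 = 3.198%.
Economy B: TFP = 6 − 0.184 − 2.849 = 2.967%.
Difference = 3.198 − (2.967) = 0.231 pp.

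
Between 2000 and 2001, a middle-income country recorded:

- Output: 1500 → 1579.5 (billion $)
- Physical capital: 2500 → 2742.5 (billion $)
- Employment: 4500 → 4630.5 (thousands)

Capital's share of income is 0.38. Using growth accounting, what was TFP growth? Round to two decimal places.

Output growth = (1579.5 − 1500) / 1500 = 5.3%.
Physical capital growth = (2742.5 − 2500) / 2500 = 9.7%.
Employment growth = (4630.5 − 4500) / 4500 = 2.9%.
Labor's share = 1 − 0.38 = 0.62.
Physical capital: 0.38 × 9.7 = 3.686 pp.
Employment: 0.62 × 2.9 = 1.798 pp.
TFP growth = 5.3 − 5.484 = -0.184%.

-0.18%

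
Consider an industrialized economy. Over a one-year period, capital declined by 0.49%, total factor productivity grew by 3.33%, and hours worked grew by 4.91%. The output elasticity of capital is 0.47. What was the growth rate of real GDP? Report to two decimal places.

Labor's share = 1 − 0.47 = 0.53.
Capital: 0.47 × (-0.49) = -0.2303 pp.
Hours worked: 0.53 × 4.91 = 2.6023 pp.
Output growth = 3.33 + 2.372 = 5.702%.

5.70%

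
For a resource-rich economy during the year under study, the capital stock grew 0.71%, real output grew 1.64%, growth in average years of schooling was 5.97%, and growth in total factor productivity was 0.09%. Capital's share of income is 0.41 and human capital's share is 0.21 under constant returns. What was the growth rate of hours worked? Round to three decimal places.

Labor's share = 1 − 0.41 − 0.21 = 0.38.
gY = gA + 0.41×0.71 + 0.21×5.97 + 0.38×g.
0.38×g = 1.64 − 0.09 − 1.5448 = 0.0052.
g = 0.0052 / 0.38 = 0.01368%.

0.014%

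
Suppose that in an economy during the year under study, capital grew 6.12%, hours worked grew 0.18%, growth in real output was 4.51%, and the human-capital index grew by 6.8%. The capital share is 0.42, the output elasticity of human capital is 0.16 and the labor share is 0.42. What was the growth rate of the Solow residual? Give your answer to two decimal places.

The Solow residual grew 0.78%.

Labor's share = 1 − 0.42 − 0.16 = 0.42.
Capital: 0.42 × 6.12 = 2.5704 pp.
The human-capital index: 0.16 × 6.8 = 1.088 pp.
Hours worked: 0.42 × 0.18 = 0.0756 pp.
TFP growth = 4.51 − 3.734 = 0.776%.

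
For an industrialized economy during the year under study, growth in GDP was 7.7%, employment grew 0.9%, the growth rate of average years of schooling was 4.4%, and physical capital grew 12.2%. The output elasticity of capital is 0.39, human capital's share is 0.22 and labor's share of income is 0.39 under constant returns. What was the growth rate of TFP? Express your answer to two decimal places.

Labor's share = 1 − 0.39 − 0.22 = 0.39.
Physical capital: 0.39 × 12.2 = 4.758 pp.
Average years of schooling: 0.22 × 4.4 = 0.968 pp.
Employment: 0.39 × 0.9 = 0.351 pp.
TFP growth = 7.7 − 6.077 = 1.623%.

TFP grew 1.62%.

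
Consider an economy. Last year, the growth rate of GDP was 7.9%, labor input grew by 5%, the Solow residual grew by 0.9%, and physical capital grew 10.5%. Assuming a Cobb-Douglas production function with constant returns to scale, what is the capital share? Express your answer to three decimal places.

The capital share is 0.364.

gY = gA + α·gK + (1−α)·gL, so gY − gA − gL = α(gK − gL).
7.9 − 0.9 − 5 = α × (10.5 − 5).
2 = 5.5 α, so α = 0.36364.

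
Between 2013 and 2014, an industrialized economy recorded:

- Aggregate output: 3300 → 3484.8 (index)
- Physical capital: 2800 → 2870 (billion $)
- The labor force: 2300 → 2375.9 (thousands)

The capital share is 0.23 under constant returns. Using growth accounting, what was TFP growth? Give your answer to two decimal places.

Aggregate output growth = (3484.8 − 3300) / 3300 = 5.6%.
Physical capital growth = (2870 − 2800) / 2800 = 2.5%.
The labor force growth = (2375.9 − 2300) / 2300 = 3.3%.
Labor's share = 1 − 0.23 = 0.77.
Physical capital: 0.23 × 2.5 = 0.575 pp.
The labor force: 0.77 × 3.3 = 2.541 pp.
TFP growth = 5.6 − 3.116 = 2.484%.

TFP grew 2.48%.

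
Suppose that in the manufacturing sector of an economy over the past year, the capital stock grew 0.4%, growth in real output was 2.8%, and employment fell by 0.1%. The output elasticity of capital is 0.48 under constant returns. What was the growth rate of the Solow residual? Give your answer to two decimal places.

2.66%

Labor's share = 1 − 0.48 = 0.52.
The capital stock: 0.48 × 0.4 = 0.192 pp.
Employment: 0.52 × (-0.1) = -0.052 pp.
TFP growth = 2.8 − 0.14 = 2.66%.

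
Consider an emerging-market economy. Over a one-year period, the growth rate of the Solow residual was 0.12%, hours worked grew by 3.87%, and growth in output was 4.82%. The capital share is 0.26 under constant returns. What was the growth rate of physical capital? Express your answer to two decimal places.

Labor's share = 1 − 0.26 = 0.74.
gY = gA + 0.74×3.87 + 0.26×g.
0.26×g = 4.82 − 0.12 − 2.8638 = 1.8362.
g = 1.8362 / 0.26 = 7.0623%.

Physical capital growth was 7.06%.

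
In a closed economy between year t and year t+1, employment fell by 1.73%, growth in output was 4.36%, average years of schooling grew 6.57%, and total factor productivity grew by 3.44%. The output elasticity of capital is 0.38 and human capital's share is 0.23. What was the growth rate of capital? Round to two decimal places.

Labor's share = 1 − 0.38 − 0.23 = 0.39.
gY = gA + 0.23×6.57 + 0.39×(-1.73) + 0.38×g.
0.38×g = 4.36 − 3.44 − 0.8364 = 0.0836.
g = 0.0836 / 0.38 = 0.22%.

0.22%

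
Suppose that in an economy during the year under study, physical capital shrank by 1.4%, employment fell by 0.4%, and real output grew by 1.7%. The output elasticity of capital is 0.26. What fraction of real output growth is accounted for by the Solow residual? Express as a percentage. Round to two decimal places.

138.82%

Labor's share = 1 − 0.26 = 0.74.
Physical capital: 0.26 × (-1.4) = -0.364 pp.
Employment: 0.74 × (-0.4) = -0.296 pp.
TFP growth = 1.7 + 0.66 = 2.36%.
TFP share of growth = 2.36 / 1.7 × 100 = 138.8235%.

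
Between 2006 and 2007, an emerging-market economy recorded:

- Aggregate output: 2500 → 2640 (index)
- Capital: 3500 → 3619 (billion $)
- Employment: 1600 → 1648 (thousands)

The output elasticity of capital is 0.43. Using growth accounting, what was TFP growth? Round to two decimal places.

TFP grew 2.43%.

Aggregate output growth = (2640 − 2500) / 2500 = 5.6%.
Capital growth = (3619 − 3500) / 3500 = 3.4%.
Employment growth = (1648 − 1600) / 1600 = 3%.
Labor's share = 1 − 0.43 = 0.57.
Capital: 0.43 × 3.4 = 1.462 pp.
Employment: 0.57 × 3 = 1.71 pp.
TFP growth = 5.6 − 3.172 = 2.428%.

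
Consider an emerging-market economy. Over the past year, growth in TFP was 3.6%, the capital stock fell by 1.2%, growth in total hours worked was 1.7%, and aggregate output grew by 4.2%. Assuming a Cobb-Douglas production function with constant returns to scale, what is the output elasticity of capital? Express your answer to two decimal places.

0.38

gY = gA + α·gK + (1−α)·gL, so gY − gA − gL = α(gK − gL).
4.2 − 3.6 − 1.7 = α × (-1.2 − 1.7).
-1.1 = -2.9 α, so α = 0.3793.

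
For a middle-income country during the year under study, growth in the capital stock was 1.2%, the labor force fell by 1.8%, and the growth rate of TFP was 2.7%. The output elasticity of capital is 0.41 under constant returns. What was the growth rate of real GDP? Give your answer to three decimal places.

Real GDP grew 2.130%.

Labor's share = 1 − 0.41 = 0.59.
The capital stock: 0.41 × 1.2 = 0.492 pp.
The labor force: 0.59 × (-1.8) = -1.062 pp.
Output growth = 2.7 + (-0.57) = 2.13%.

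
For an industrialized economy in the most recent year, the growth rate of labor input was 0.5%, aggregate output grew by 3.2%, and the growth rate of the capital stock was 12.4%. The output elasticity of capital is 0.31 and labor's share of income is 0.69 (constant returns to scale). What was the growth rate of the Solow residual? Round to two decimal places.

Labor's share = 1 − 0.31 = 0.69.
The capital stock: 0.31 × 12.4 = 3.844 pp.
Labor input: 0.69 × 0.5 = 0.345 pp.
TFP growth = 3.2 − 4.189 = -0.989%.

-0.99%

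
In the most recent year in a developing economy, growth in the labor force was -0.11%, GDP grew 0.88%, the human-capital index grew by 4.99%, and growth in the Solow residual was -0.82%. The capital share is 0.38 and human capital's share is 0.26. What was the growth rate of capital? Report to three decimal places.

1.164%

Labor's share = 1 − 0.38 − 0.26 = 0.36.
gY = gA + 0.26×4.99 + 0.36×(-0.11) + 0.38×g.
0.38×g = 0.88 + 0.82 − 1.2578 = 0.4422.
g = 0.4422 / 0.38 = 1.16368%.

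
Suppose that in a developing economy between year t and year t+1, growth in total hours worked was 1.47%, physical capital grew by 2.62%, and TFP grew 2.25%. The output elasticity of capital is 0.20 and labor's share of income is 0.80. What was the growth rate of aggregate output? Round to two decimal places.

Labor's share = 1 − 0.2 = 0.8.
Physical capital: 0.2 × 2.62 = 0.524 pp.
Total hours worked: 0.8 × 1.47 = 1.176 pp.
Output growth = 2.25 + 1.7 = 3.95%.

3.95%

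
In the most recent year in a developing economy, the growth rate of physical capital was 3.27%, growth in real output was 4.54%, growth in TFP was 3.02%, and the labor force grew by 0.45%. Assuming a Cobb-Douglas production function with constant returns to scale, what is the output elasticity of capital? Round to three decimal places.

gY = gA + α·gK + (1−α)·gL, so gY − gA − gL = α(gK − gL).
4.54 − 3.02 − 0.45 = α × (3.27 − 0.45).
1.07 = 2.82 α, so α = 0.37943.

α = 0.379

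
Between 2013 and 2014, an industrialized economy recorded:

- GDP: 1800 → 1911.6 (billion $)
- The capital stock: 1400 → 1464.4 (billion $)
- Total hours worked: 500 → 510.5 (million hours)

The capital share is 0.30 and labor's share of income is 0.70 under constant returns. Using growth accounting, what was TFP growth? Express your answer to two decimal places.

GDP growth = (1911.6 − 1800) / 1800 = 6.2%.
The capital stock growth = (1464.4 − 1400) / 1400 = 4.6%.
Total hours worked growth = (510.5 − 500) / 500 = 2.1%.
Labor's share = 1 − 0.3 = 0.7.
The capital stock: 0.3 × 4.6 = 1.38 pp.
Total hours worked: 0.7 × 2.1 = 1.47 pp.
TFP growth = 6.2 − 2.85 = 3.35%.

3.35%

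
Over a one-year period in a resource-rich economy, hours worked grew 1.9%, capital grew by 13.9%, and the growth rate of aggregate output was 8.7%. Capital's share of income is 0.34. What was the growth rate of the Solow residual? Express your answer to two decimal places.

Labor's share = 1 − 0.34 = 0.66.
Capital: 0.34 × 13.9 = 4.726 pp.
Hours worked: 0.66 × 1.9 = 1.254 pp.
TFP growth = 8.7 − 5.98 = 2.72%.

The Solow residual growth was 2.72%.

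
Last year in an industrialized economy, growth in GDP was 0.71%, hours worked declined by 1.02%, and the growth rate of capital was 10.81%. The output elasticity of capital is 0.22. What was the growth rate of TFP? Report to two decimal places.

Labor's share = 1 − 0.22 = 0.78.
Capital: 0.22 × 10.81 = 2.3782 pp.
Hours worked: 0.78 × (-1.02) = -0.7956 pp.
TFP growth = 0.71 − 1.5826 = -0.8726%.

-0.87%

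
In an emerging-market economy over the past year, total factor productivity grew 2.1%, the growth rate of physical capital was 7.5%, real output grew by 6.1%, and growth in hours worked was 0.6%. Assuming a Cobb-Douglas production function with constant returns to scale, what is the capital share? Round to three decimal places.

0.493

gY = gA + α·gK + (1−α)·gL, so gY − gA − gL = α(gK − gL).
6.1 − 2.1 − 0.6 = α × (7.5 − 0.6).
3.4 = 6.9 α, so α = 0.49275.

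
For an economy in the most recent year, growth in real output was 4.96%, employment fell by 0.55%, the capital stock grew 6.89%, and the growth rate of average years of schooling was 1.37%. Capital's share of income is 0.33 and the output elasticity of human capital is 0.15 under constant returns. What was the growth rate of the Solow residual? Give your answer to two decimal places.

2.77%

Labor's share = 1 − 0.33 − 0.15 = 0.52.
The capital stock: 0.33 × 6.89 = 2.2737 pp.
Average years of schooling: 0.15 × 1.37 = 0.2055 pp.
Employment: 0.52 × (-0.55) = -0.286 pp.
TFP growth = 4.96 − 2.1932 = 2.7668%.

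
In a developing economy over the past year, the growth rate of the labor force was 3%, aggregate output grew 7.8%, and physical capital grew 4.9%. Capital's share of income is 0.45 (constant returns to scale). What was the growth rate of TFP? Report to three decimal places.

3.945%

Labor's share = 1 − 0.45 = 0.55.
Physical capital: 0.45 × 4.9 = 2.205 pp.
The labor force: 0.55 × 3 = 1.65 pp.
TFP growth = 7.8 − 3.855 = 3.945%.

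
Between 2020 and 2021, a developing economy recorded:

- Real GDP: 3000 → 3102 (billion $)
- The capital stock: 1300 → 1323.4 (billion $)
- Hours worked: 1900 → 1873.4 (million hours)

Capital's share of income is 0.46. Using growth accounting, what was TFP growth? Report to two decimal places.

3.33%

Real GDP growth = (3102 − 3000) / 3000 = 3.4%.
The capital stock growth = (1323.4 − 1300) / 1300 = 1.8%.
Hours worked growth = (1873.4 − 1900) / 1900 = -1.4%.
Labor's share = 1 − 0.46 = 0.54.
The capital stock: 0.46 × 1.8 = 0.828 pp.
Hours worked: 0.54 × (-1.4) = -0.756 pp.
TFP growth = 3.4 − 0.072 = 3.328%.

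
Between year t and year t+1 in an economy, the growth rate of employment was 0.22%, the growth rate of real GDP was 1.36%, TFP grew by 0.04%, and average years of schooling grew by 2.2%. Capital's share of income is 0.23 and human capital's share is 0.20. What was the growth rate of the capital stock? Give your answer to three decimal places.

Labor's share = 1 − 0.23 − 0.2 = 0.57.
gY = gA + 0.2×2.2 + 0.57×0.22 + 0.23×g.
0.23×g = 1.36 − 0.04 − 0.5654 = 0.7546.
g = 0.7546 / 0.23 = 3.28087%.

3.281%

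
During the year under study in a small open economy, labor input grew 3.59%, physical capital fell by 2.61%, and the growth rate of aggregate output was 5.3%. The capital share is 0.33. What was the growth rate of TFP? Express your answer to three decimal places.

Labor's share = 1 − 0.33 = 0.67.
Physical capital: 0.33 × (-2.61) = -0.8613 pp.
Labor input: 0.67 × 3.59 = 2.4053 pp.
TFP growth = 5.3 − 1.544 = 3.756%.

3.756%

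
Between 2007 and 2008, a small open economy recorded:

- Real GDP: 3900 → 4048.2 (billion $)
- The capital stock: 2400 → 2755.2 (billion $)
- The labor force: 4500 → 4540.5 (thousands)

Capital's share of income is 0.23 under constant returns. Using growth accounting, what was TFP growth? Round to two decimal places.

Real GDP growth = (4048.2 − 3900) / 3900 = 3.8%.
The capital stock growth = (2755.2 − 2400) / 2400 = 14.8%.
The labor force growth = (4540.5 − 4500) / 4500 = 0.9%.
Labor's share = 1 − 0.23 = 0.77.
The capital stock: 0.23 × 14.8 = 3.404 pp.
The labor force: 0.77 × 0.9 = 0.693 pp.
TFP growth = 3.8 − 4.097 = -0.297%.

-0.30%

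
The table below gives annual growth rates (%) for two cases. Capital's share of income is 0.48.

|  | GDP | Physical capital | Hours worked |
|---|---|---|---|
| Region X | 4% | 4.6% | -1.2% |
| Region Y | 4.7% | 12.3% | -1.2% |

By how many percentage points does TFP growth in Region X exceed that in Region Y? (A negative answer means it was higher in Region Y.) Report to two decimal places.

Labor's share = 1 − 0.48 = 0.52.
Region X: TFP = 4 − 2.208 + 0.624 = 2.416%.
Region Y: TFP = 4.7 − 5.904 + 0.624 = -0.58%.
Difference = 2.416 − (-0.58) = 2.996 pp.

3.00 percentage points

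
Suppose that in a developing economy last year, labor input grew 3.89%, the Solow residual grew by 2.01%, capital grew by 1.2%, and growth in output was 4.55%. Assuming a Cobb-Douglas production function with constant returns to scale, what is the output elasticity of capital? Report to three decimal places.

gY = gA + α·gK + (1−α)·gL, so gY − gA − gL = α(gK − gL).
4.55 − 2.01 − 3.89 = α × (1.2 − 3.89).
-1.35 = -2.69 α, so α = 0.50186.

0.502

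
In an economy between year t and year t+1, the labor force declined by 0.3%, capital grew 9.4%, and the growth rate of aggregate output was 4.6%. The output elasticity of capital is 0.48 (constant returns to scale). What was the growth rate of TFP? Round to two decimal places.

Labor's share = 1 − 0.48 = 0.52.
Capital: 0.48 × 9.4 = 4.512 pp.
The labor force: 0.52 × (-0.3) = -0.156 pp.
TFP growth = 4.6 − 4.356 = 0.244%.

0.24%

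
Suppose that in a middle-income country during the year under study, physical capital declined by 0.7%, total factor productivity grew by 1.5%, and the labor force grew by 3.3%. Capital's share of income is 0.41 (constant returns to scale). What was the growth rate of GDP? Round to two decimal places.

GDP growth was 3.16%.

Labor's share = 1 − 0.41 = 0.59.
Physical capital: 0.41 × (-0.7) = -0.287 pp.
The labor force: 0.59 × 3.3 = 1.947 pp.
Output growth = 1.5 + 1.66 = 3.16%.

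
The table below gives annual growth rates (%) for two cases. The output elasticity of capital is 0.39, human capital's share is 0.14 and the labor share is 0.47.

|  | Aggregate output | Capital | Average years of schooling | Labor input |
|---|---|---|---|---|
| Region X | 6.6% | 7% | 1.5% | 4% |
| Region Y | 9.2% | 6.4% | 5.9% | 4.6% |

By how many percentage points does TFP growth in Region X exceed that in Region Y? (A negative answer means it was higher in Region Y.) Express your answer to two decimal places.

-1.94 percentage points

Labor's share = 1 − 0.39 − 0.14 = 0.47.
Region X: TFP = 6.6 − 2.73 − 0.21 − 1.88 = 1.78%.
Region Y: TFP = 9.2 − 2.496 − 0.826 − 2.162 = 3.716%.
Difference = 1.78 − (3.716) = -1.936 pp.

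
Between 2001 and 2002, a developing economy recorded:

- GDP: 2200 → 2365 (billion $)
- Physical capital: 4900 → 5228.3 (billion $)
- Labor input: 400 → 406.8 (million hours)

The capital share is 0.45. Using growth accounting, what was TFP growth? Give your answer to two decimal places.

GDP growth = (2365 − 2200) / 2200 = 7.5%.
Physical capital growth = (5228.3 − 4900) / 4900 = 6.7%.
Labor input growth = (406.8 − 400) / 400 = 1.7%.
Labor's share = 1 − 0.45 = 0.55.
Physical capital: 0.45 × 6.7 = 3.015 pp.
Labor input: 0.55 × 1.7 = 0.935 pp.
TFP growth = 7.5 − 3.95 = 3.55%.

3.55%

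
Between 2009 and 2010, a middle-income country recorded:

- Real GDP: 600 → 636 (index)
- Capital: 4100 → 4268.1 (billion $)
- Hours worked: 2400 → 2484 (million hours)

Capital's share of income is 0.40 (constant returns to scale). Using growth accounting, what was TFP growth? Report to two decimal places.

Real GDP growth = (636 − 600) / 600 = 6%.
Capital growth = (4268.1 − 4100) / 4100 = 4.1%.
Hours worked growth = (2484 − 2400) / 2400 = 3.5%.
Labor's share = 1 − 0.4 = 0.6.
Capital: 0.4 × 4.1 = 1.64 pp.
Hours worked: 0.6 × 3.5 = 2.1 pp.
TFP growth = 6 − 3.74 = 2.26%.

2.26%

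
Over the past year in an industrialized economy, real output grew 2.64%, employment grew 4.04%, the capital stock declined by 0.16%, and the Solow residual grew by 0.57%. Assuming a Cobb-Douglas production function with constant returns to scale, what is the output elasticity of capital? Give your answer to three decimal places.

The output elasticity of capital is 0.469.

gY = gA + α·gK + (1−α)·gL, so gY − gA − gL = α(gK − gL).
2.64 − 0.57 − 4.04 = α × (-0.16 − 4.04).
-1.97 = -4.2 α, so α = 0.46905.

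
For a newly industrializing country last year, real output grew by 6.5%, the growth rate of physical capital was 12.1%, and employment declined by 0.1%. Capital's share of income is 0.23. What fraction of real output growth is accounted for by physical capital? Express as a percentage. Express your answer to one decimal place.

Physical capital contributed 0.23 × 12.1 = 2.783 pp.
Share of growth = 2.783 / 6.5 × 100 = 42.815%.

42.8%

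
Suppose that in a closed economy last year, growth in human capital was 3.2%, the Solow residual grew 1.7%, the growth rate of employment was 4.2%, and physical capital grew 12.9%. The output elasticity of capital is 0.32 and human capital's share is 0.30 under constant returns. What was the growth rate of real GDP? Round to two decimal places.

Labor's share = 1 − 0.32 − 0.3 = 0.38.
Physical capital: 0.32 × 12.9 = 4.128 pp.
Human capital: 0.3 × 3.2 = 0.96 pp.
Employment: 0.38 × 4.2 = 1.596 pp.
Output growth = 1.7 + 6.684 = 8.384%.

8.38%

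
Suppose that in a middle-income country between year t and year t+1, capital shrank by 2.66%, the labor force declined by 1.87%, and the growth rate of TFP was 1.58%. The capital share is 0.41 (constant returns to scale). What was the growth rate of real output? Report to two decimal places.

-0.61%

Labor's share = 1 − 0.41 = 0.59.
Capital: 0.41 × (-2.66) = -1.0906 pp.
The labor force: 0.59 × (-1.87) = -1.1033 pp.
Output growth = 1.58 + (-2.1939) = -0.6139%.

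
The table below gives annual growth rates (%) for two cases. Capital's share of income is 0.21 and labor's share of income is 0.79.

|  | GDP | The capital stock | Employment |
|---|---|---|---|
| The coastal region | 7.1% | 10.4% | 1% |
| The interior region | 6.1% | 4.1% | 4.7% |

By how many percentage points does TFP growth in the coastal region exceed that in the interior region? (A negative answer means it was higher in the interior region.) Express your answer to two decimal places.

Labor's share = 1 − 0.21 = 0.79.
The coastal region: TFP = 7.1 − 2.184 − 0.79 = 4.126%.
The interior region: TFP = 6.1 − 0.861 − 3.713 = 1.526%.
Difference = 4.126 − (1.526) = 2.6 pp.

2.60 percentage points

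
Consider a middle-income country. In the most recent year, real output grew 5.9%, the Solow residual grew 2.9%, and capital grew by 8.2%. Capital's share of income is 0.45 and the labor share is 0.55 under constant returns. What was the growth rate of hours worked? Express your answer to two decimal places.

Labor's share = 1 − 0.45 = 0.55.
gY = gA + 0.45×8.2 + 0.55×g.
0.55×g = 5.9 − 2.9 − 3.69 = -0.69.
g = -0.69 / 0.55 = -1.2545%.

-1.25%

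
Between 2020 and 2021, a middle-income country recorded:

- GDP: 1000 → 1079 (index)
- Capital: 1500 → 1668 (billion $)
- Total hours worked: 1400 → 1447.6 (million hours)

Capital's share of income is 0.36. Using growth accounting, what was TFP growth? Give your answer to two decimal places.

GDP growth = (1079 − 1000) / 1000 = 7.9%.
Capital growth = (1668 − 1500) / 1500 = 11.2%.
Total hours worked growth = (1447.6 − 1400) / 1400 = 3.4%.
Labor's share = 1 − 0.36 = 0.64.
Capital: 0.36 × 11.2 = 4.032 pp.
Total hours worked: 0.64 × 3.4 = 2.176 pp.
TFP growth = 7.9 − 6.208 = 1.692%.

TFP grew 1.69%.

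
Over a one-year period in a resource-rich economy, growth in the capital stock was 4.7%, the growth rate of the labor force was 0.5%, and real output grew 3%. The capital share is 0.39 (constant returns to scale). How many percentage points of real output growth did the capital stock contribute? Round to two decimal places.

Contribution = share × growth = 0.39 × 4.7 = 1.833 pp.

1.83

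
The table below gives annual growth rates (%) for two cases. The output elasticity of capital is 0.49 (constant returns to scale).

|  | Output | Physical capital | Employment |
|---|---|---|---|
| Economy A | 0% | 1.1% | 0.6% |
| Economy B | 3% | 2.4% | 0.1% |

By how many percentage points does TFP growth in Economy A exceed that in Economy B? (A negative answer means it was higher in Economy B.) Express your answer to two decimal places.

Labor's share = 1 − 0.49 = 0.51.
Economy A: TFP = 0 − 0.539 − 0.306 = -0.845%.
Economy B: TFP = 3 − 1.176 − 0.051 = 1.773%.
Difference = -0.845 − (1.773) = -2.618 pp.

-2.62 percentage points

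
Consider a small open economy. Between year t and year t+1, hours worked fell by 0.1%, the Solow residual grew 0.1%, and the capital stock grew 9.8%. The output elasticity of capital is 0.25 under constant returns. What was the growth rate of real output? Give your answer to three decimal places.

Labor's share = 1 − 0.25 = 0.75.
The capital stock: 0.25 × 9.8 = 2.45 pp.
Hours worked: 0.75 × (-0.1) = -0.075 pp.
Output growth = 0.1 + 2.375 = 2.475%.

2.475%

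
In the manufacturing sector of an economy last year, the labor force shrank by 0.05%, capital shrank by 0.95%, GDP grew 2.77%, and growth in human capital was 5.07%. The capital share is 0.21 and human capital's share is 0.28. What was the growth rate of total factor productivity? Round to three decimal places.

Labor's share = 1 − 0.21 − 0.28 = 0.51.
Capital: 0.21 × (-0.95) = -0.1995 pp.
Human capital: 0.28 × 5.07 = 1.4196 pp.
The labor force: 0.51 × (-0.05) = -0.0255 pp.
TFP growth = 2.77 − 1.1946 = 1.5754%.

Total factor productivity growth was 1.575%.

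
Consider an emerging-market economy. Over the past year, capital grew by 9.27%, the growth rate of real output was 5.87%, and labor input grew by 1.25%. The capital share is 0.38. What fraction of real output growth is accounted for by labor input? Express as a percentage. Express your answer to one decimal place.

13.2%

Labor's share = 1 − 0.38 = 0.62.
Labor input contributed 0.62 × 1.25 = 0.775 pp.
Share of growth = 0.775 / 5.87 × 100 = 13.203%.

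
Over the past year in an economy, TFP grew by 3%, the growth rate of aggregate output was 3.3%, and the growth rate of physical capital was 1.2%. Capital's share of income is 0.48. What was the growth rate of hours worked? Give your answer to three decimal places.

-0.531%

Labor's share = 1 − 0.48 = 0.52.
gY = gA + 0.48×1.2 + 0.52×g.
0.52×g = 3.3 − 3 − 0.576 = -0.276.
g = -0.276 / 0.52 = -0.53077%.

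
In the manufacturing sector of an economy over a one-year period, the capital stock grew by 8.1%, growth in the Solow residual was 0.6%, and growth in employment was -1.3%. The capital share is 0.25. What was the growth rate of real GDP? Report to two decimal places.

1.65%

Labor's share = 1 − 0.25 = 0.75.
The capital stock: 0.25 × 8.1 = 2.025 pp.
Employment: 0.75 × (-1.3) = -0.975 pp.
Output growth = 0.6 + 1.05 = 1.65%.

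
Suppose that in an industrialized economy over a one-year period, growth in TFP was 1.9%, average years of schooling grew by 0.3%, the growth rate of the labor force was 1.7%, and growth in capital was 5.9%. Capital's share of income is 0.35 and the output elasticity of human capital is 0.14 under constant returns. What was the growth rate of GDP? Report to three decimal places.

GDP grew 4.874%.

Labor's share = 1 − 0.35 − 0.14 = 0.51.
Capital: 0.35 × 5.9 = 2.065 pp.
Average years of schooling: 0.14 × 0.3 = 0.042 pp.
The labor force: 0.51 × 1.7 = 0.867 pp.
Output growth = 1.9 + 2.974 = 4.874%.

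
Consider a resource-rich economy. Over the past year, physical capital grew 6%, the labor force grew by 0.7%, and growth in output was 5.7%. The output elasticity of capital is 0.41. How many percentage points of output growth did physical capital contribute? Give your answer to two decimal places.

Contribution = share × growth = 0.41 × 6 = 2.46 pp.

2.46 percentage points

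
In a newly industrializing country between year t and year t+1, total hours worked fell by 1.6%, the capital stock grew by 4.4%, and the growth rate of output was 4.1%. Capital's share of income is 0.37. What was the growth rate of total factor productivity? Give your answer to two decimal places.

Total factor productivity grew 3.48%.

Labor's share = 1 − 0.37 = 0.63.
The capital stock: 0.37 × 4.4 = 1.628 pp.
Total hours worked: 0.63 × (-1.6) = -1.008 pp.
TFP growth = 4.1 − 0.62 = 3.48%.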